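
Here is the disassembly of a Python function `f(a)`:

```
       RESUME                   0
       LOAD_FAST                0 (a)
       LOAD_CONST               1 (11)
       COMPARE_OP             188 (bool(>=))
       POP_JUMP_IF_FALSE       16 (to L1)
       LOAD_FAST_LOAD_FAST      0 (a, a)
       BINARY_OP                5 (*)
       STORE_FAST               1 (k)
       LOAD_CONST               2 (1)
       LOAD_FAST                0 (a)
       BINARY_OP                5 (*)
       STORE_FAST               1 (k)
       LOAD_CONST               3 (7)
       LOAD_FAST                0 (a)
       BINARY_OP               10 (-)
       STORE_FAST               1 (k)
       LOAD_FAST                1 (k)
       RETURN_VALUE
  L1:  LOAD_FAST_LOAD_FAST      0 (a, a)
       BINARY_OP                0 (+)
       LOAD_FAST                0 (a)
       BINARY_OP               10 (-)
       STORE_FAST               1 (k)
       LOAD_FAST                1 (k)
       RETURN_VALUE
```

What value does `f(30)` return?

-23

LOAD_FAST a → push 30. Stack: [30]
LOAD_CONST → push 11. Stack: [30, 11]
COMPARE_OP bool(>=) → 30 vs 11 = True. Stack: [True]
POP_JUMP_IF_FALSE → pop True; no jump. Stack: []
LOAD_FAST_LOAD_FAST a,a → push 30,30. Stack: [30, 30]
BINARY_OP * → 30 * 30 = 900. Stack: [900]
STORE_FAST k → k=900. Stack: []
LOAD_CONST → push 1. Stack: [1]
LOAD_FAST a → push 30. Stack: [1, 30]
BINARY_OP * → 1 * 30 = 30. Stack: [30]
STORE_FAST k → k=30. Stack: []
LOAD_CONST → push 7. Stack: [7]
LOAD_FAST a → push 30. Stack: [7, 30]
BINARY_OP - → 7 - 30 = -23. Stack: [-23]
STORE_FAST k → k=-23. Stack: []
LOAD_FAST k → push -23. Stack: [-23]
RETURN_VALUE → return -23.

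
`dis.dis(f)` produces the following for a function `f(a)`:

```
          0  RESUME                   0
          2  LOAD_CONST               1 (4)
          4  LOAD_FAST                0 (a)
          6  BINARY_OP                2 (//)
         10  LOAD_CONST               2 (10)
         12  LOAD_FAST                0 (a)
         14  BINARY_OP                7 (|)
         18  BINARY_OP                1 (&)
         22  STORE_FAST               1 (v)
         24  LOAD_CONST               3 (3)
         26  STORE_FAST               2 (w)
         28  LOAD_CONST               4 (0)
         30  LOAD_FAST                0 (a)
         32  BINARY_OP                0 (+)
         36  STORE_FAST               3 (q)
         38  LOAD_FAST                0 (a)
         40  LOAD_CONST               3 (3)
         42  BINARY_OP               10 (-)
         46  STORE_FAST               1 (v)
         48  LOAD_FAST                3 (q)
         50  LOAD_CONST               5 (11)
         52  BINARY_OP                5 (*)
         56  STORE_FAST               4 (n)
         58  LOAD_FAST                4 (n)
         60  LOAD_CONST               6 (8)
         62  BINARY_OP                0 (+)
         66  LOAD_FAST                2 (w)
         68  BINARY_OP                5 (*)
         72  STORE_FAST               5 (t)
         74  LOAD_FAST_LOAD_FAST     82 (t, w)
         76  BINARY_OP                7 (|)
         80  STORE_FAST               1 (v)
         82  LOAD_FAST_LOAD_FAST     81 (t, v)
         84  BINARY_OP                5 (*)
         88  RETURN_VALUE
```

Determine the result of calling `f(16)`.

LOAD_CONST → push 4. Stack: [4]
LOAD_FAST a → push 16. Stack: [4, 16]
BINARY_OP // → 4 // 16 = 0. Stack: [0]
LOAD_CONST → push 10. Stack: [0, 10]
LOAD_FAST a → push 16. Stack: [0, 10, 16]
BINARY_OP | → 10 | 16 = 26. Stack: [0, 26]
BINARY_OP & → 0 & 26 = 0. Stack: [0]
STORE_FAST v → v=0. Stack: []
LOAD_CONST → push 3. Stack: [3]
STORE_FAST w → w=3. Stack: []
LOAD_CONST → push 0. Stack: [0]
LOAD_FAST a → push 16. Stack: [0, 16]
BINARY_OP + → 0 + 16 = 16. Stack: [16]
STORE_FAST q → q=16. Stack: []
LOAD_FAST a → push 16. Stack: [16]
LOAD_CONST → push 3. Stack: [16, 3]
BINARY_OP - → 16 - 3 = 13. Stack: [13]
STORE_FAST v → v=13. Stack: []
LOAD_FAST q → push 16. Stack: [16]
LOAD_CONST → push 11. Stack: [16, 11]
BINARY_OP * → 16 * 11 = 176. Stack: [176]
STORE_FAST n → n=176. Stack: []
LOAD_FAST n → push 176. Stack: [176]
LOAD_CONST → push 8. Stack: [176, 8]
BINARY_OP + → 176 + 8 = 184. Stack: [184]
LOAD_FAST w → push 3. Stack: [184, 3]
BINARY_OP * → 184 * 3 = 552. Stack: [552]
STORE_FAST t → t=552. Stack: []
LOAD_FAST_LOAD_FAST t,w → push 552,3. Stack: [552, 3]
BINARY_OP | → 552 | 3 = 555. Stack: [555]
STORE_FAST v → v=555. Stack: []
LOAD_FAST_LOAD_FAST t,v → push 552,555. Stack: [552, 555]
BINARY_OP * → 552 * 555 = 306360. Stack: [306360]
RETURN_VALUE → return 306360.

306360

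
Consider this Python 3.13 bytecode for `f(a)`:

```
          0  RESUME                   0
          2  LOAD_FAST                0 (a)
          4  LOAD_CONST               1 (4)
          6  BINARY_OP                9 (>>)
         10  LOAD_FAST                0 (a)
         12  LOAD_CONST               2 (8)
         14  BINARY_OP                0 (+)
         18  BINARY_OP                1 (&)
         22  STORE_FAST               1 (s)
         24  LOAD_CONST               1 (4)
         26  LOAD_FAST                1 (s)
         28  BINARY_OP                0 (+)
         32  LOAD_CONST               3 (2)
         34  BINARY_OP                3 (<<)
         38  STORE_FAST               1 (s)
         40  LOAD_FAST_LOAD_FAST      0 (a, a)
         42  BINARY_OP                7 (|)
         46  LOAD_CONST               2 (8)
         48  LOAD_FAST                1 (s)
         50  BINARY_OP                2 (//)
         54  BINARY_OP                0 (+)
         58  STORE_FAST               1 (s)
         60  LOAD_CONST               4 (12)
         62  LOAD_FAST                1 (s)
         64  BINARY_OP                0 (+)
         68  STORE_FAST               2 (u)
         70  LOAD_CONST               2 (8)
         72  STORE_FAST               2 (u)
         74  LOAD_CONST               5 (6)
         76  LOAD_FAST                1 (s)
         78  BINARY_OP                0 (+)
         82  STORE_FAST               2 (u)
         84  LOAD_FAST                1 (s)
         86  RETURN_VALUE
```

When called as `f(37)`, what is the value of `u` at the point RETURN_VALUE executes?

LOAD_FAST a → push 37. Stack: [37]
LOAD_CONST → push 4. Stack: [37, 4]
BINARY_OP >> → 37 >> 4 = 2. Stack: [2]
LOAD_FAST a → push 37. Stack: [2, 37]
LOAD_CONST → push 8. Stack: [2, 37, 8]
BINARY_OP + → 37 + 8 = 45. Stack: [2, 45]
BINARY_OP & → 2 & 45 = 0. Stack: [0]
STORE_FAST s → s=0. Stack: []
LOAD_CONST → push 4. Stack: [4]
LOAD_FAST s → push 0. Stack: [4, 0]
BINARY_OP + → 4 + 0 = 4. Stack: [4]
LOAD_CONST → push 2. Stack: [4, 2]
BINARY_OP << → 4 << 2 = 16. Stack: [16]
STORE_FAST s → s=16. Stack: []
LOAD_FAST_LOAD_FAST a,a → push 37,37. Stack: [37, 37]
BINARY_OP | → 37 | 37 = 37. Stack: [37]
LOAD_CONST → push 8. Stack: [37, 8]
LOAD_FAST s → push 16. Stack: [37, 8, 16]
BINARY_OP // → 8 // 16 = 0. Stack: [37, 0]
BINARY_OP + → 37 + 0 = 37. Stack: [37]
STORE_FAST s → s=37. Stack: []
LOAD_CONST → push 12. Stack: [12]
LOAD_FAST s → push 37. Stack: [12, 37]
BINARY_OP + → 12 + 37 = 49. Stack: [49]
STORE_FAST u → u=49. Stack: []
LOAD_CONST → push 8. Stack: [8]
STORE_FAST u → u=8. Stack: []
LOAD_CONST → push 6. Stack: [6]
LOAD_FAST s → push 37. Stack: [6, 37]
BINARY_OP + → 6 + 37 = 43. Stack: [43]
STORE_FAST u → u=43. Stack: []
LOAD_FAST s → push 37. Stack: [37]
RETURN_VALUE → return 37.

43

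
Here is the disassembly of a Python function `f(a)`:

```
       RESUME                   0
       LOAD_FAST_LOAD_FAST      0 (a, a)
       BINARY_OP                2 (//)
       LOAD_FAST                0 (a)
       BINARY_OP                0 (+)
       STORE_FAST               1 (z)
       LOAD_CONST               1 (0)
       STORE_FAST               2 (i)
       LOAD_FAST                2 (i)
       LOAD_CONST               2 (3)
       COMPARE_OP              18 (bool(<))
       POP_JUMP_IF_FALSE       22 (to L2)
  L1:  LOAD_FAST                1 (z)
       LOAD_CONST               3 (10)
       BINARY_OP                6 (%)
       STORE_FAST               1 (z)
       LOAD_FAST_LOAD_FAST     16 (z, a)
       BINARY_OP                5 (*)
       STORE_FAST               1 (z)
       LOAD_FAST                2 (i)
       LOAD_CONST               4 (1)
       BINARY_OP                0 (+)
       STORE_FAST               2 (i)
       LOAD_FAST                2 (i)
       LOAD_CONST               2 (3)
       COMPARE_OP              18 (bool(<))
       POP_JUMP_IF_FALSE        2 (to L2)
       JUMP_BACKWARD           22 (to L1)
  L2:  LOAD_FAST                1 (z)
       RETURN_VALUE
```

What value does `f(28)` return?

LOAD_FAST_LOAD_FAST a,a → push 28,28. Stack: [28, 28]
BINARY_OP // → 28 // 28 = 1. Stack: [1]
LOAD_FAST a → push 28. Stack: [1, 28]
BINARY_OP + → 1 + 28 = 29. Stack: [29]
STORE_FAST z → z=29. Stack: []
LOAD_CONST → push 0. Stack: [0]
STORE_FAST i → i=0. Stack: []
LOAD_FAST i → push 0. Stack: [0]
LOAD_CONST → push 3. Stack: [0, 3]
COMPARE_OP bool(<) → 0 vs 3 = True. Stack: [True]
POP_JUMP_IF_FALSE → pop True; no jump. Stack: []
LOAD_FAST z → push 29. Stack: [29]
LOAD_CONST → push 10. Stack: [29, 10]
BINARY_OP % → 29 % 10 = 9. Stack: [9]
STORE_FAST z → z=9. Stack: []
LOAD_FAST_LOAD_FAST z,a → push 9,28. Stack: [9, 28]
BINARY_OP * → 9 * 28 = 252. Stack: [252]
STORE_FAST z → z=252. Stack: []
LOAD_FAST i → push 0. Stack: [0]
LOAD_CONST → push 1. Stack: [0, 1]
BINARY_OP + → 0 + 1 = 1. Stack: [1]
STORE_FAST i → i=1. Stack: []
LOAD_FAST i → push 1. Stack: [1]
LOAD_CONST → push 3. Stack: [1, 3]
COMPARE_OP bool(<) → 1 vs 3 = True. Stack: [True]
POP_JUMP_IF_FALSE → pop True; no jump. Stack: []
LOAD_FAST z → push 252. Stack: [252]
LOAD_CONST → push 10. Stack: [252, 10]
BINARY_OP % → 252 % 10 = 2. Stack: [2]
STORE_FAST z → z=2. Stack: []
LOAD_FAST_LOAD_FAST z,a → push 2,28. Stack: [2, 28]
BINARY_OP * → 2 * 28 = 56. Stack: [56]
STORE_FAST z → z=56. Stack: []
LOAD_FAST i → push 1. Stack: [1]
LOAD_CONST → push 1. Stack: [1, 1]
BINARY_OP + → 1 + 1 = 2. Stack: [2]
STORE_FAST i → i=2. Stack: []
LOAD_FAST i → push 2. Stack: [2]
LOAD_CONST → push 3. Stack: [2, 3]
COMPARE_OP bool(<) → 2 vs 3 = True. Stack: [True]
POP_JUMP_IF_FALSE → pop True; no jump. Stack: []
LOAD_FAST z → push 56. Stack: [56]
LOAD_CONST → push 10. Stack: [56, 10]
BINARY_OP % → 56 % 10 = 6. Stack: [6]
STORE_FAST z → z=6. Stack: []
LOAD_FAST_LOAD_FAST z,a → push 6,28. Stack: [6, 28]
BINARY_OP * → 6 * 28 = 168. Stack: [168]
STORE_FAST z → z=168. Stack: []
LOAD_FAST i → push 2. Stack: [2]
LOAD_CONST → push 1. Stack: [2, 1]
BINARY_OP + → 2 + 1 = 3. Stack: [3]
STORE_FAST i → i=3. Stack: []
LOAD_FAST i → push 3. Stack: [3]
LOAD_CONST → push 3. Stack: [3, 3]
COMPARE_OP bool(<) → 3 vs 3 = False. Stack: [False]
POP_JUMP_IF_FALSE → pop False; jump. Stack: []
LOAD_FAST z → push 168. Stack: [168]
RETURN_VALUE → return 168.

168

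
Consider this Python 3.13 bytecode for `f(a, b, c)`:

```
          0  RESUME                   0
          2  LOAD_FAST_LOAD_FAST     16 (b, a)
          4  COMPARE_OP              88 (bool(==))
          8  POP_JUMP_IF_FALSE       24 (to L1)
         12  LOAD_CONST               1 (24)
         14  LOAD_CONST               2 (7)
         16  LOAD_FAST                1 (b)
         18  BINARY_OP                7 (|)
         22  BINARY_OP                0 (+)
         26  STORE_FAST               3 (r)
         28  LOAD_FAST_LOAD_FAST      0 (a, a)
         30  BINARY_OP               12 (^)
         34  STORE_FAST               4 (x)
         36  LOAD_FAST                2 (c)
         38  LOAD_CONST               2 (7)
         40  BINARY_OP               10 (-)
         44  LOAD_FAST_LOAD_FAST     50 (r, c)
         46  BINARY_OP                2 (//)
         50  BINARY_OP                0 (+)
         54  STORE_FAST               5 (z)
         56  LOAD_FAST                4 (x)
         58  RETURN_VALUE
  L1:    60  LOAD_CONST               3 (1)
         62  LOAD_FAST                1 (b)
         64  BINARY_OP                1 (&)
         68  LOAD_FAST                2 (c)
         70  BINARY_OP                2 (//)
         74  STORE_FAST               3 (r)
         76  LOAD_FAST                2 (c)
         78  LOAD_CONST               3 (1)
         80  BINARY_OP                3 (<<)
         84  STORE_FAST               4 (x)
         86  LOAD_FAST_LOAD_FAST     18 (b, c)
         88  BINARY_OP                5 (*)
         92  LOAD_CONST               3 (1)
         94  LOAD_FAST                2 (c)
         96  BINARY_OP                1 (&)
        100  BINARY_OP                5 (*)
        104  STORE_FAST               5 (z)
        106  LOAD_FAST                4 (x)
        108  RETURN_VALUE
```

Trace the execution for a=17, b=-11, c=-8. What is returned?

-16

LOAD_FAST_LOAD_FAST b,a → push -11,17. Stack: [-11, 17]
COMPARE_OP bool(==) → -11 vs 17 = False. Stack: [False]
POP_JUMP_IF_FALSE → pop False; jump. Stack: []
LOAD_CONST → push 1. Stack: [1]
LOAD_FAST b → push -11. Stack: [1, -11]
BINARY_OP & → 1 & -11 = 1. Stack: [1]
LOAD_FAST c → push -8. Stack: [1, -8]
BINARY_OP // → 1 // -8 = -1. Stack: [-1]
STORE_FAST r → r=-1. Stack: []
LOAD_FAST c → push -8. Stack: [-8]
LOAD_CONST → push 1. Stack: [-8, 1]
BINARY_OP << → -8 << 1 = -16. Stack: [-16]
STORE_FAST x → x=-16. Stack: []
LOAD_FAST_LOAD_FAST b,c → push -11,-8. Stack: [-11, -8]
BINARY_OP * → -11 * -8 = 88. Stack: [88]
LOAD_CONST → push 1. Stack: [88, 1]
LOAD_FAST c → push -8. Stack: [88, 1, -8]
BINARY_OP & → 1 & -8 = 0. Stack: [88, 0]
BINARY_OP * → 88 * 0 = 0. Stack: [0]
STORE_FAST z → z=0. Stack: []
LOAD_FAST x → push -16. Stack: [-16]
RETURN_VALUE → return -16.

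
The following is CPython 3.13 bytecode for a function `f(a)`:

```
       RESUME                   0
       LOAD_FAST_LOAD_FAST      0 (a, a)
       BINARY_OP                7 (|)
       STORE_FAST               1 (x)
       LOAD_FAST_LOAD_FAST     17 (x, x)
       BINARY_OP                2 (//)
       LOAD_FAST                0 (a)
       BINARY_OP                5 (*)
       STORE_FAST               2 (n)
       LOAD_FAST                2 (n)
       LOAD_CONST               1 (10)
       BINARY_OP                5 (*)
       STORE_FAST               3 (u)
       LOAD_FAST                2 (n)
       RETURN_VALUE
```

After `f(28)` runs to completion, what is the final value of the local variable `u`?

LOAD_FAST_LOAD_FAST a,a → push 28,28. Stack: [28, 28]
BINARY_OP | → 28 | 28 = 28. Stack: [28]
STORE_FAST x → x=28. Stack: []
LOAD_FAST_LOAD_FAST x,x → push 28,28. Stack: [28, 28]
BINARY_OP // → 28 // 28 = 1. Stack: [1]
LOAD_FAST a → push 28. Stack: [1, 28]
BINARY_OP * → 1 * 28 = 28. Stack: [28]
STORE_FAST n → n=28. Stack: []
LOAD_FAST n → push 28. Stack: [28]
LOAD_CONST → push 10. Stack: [28, 10]
BINARY_OP * → 28 * 10 = 280. Stack: [280]
STORE_FAST u → u=280. Stack: []
LOAD_FAST n → push 28. Stack: [28]
RETURN_VALUE → return 28.

280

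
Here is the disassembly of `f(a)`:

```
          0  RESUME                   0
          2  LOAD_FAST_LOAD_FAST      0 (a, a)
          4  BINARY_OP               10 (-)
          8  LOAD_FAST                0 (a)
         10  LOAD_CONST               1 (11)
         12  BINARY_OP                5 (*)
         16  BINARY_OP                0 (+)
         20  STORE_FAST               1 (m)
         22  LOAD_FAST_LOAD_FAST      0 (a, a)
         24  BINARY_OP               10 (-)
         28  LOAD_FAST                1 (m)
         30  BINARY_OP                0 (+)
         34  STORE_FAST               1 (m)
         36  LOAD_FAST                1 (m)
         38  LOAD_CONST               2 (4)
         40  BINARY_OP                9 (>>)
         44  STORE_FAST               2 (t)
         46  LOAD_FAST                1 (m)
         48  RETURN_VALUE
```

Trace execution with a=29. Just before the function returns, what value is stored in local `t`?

LOAD_FAST_LOAD_FAST a,a → push 29,29. Stack: [29, 29]
BINARY_OP - → 29 - 29 = 0. Stack: [0]
LOAD_FAST a → push 29. Stack: [0, 29]
LOAD_CONST → push 11. Stack: [0, 29, 11]
BINARY_OP * → 29 * 11 = 319. Stack: [0, 319]
BINARY_OP + → 0 + 319 = 319. Stack: [319]
STORE_FAST m → m=319. Stack: []
LOAD_FAST_LOAD_FAST a,a → push 29,29. Stack: [29, 29]
BINARY_OP - → 29 - 29 = 0. Stack: [0]
LOAD_FAST m → push 319. Stack: [0, 319]
BINARY_OP + → 0 + 319 = 319. Stack: [319]
STORE_FAST m → m=319. Stack: []
LOAD_FAST m → push 319. Stack: [319]
LOAD_CONST → push 4. Stack: [319, 4]
BINARY_OP >> → 319 >> 4 = 19. Stack: [19]
STORE_FAST t → t=19. Stack: []
LOAD_FAST m → push 319. Stack: [319]
RETURN_VALUE → return 319.

19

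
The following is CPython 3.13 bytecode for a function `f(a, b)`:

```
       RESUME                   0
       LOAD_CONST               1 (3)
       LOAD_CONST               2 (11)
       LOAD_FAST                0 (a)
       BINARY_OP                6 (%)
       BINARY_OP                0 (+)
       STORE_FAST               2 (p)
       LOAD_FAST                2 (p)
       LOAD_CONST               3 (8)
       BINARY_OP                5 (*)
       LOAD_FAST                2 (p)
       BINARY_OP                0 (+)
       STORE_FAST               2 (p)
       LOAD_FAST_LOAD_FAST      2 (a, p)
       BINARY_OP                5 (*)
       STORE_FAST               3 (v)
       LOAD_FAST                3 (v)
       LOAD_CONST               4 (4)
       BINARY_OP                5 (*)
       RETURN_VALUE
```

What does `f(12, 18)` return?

LOAD_CONST → push 3. Stack: [3]
LOAD_CONST → push 11. Stack: [3, 11]
LOAD_FAST a → push 12. Stack: [3, 11, 12]
BINARY_OP % → 11 % 12 = 11. Stack: [3, 11]
BINARY_OP + → 3 + 11 = 14. Stack: [14]
STORE_FAST p → p=14. Stack: []
LOAD_FAST p → push 14. Stack: [14]
LOAD_CONST → push 8. Stack: [14, 8]
BINARY_OP * → 14 * 8 = 112. Stack: [112]
LOAD_FAST p → push 14. Stack: [112, 14]
BINARY_OP + → 112 + 14 = 126. Stack: [126]
STORE_FAST p → p=126. Stack: []
LOAD_FAST_LOAD_FAST a,p → push 12,126. Stack: [12, 126]
BINARY_OP * → 12 * 126 = 1512. Stack: [1512]
STORE_FAST v → v=1512. Stack: []
LOAD_FAST v → push 1512. Stack: [1512]
LOAD_CONST → push 4. Stack: [1512, 4]
BINARY_OP * → 1512 * 4 = 6048. Stack: [6048]
RETURN_VALUE → return 6048.

6048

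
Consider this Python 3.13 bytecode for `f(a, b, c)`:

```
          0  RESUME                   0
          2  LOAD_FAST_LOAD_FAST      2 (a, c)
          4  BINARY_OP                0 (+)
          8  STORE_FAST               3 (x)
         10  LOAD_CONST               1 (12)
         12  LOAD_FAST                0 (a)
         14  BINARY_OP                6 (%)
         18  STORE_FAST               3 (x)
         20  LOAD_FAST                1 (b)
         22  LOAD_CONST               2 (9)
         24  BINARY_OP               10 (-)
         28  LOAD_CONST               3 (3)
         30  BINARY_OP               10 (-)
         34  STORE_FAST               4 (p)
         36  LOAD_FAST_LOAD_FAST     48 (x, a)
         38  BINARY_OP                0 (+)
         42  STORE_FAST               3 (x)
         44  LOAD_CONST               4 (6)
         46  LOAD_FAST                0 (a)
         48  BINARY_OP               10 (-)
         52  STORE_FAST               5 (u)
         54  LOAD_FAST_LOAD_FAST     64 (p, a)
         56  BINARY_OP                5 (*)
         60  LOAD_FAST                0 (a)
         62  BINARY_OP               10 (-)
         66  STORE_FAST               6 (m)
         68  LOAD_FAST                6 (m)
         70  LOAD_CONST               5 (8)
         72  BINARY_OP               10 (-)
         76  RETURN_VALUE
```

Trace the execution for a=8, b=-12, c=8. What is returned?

LOAD_FAST_LOAD_FAST a,c → push 8,8. Stack: [8, 8]
BINARY_OP + → 8 + 8 = 16. Stack: [16]
STORE_FAST x → x=16. Stack: []
LOAD_CONST → push 12. Stack: [12]
LOAD_FAST a → push 8. Stack: [12, 8]
BINARY_OP % → 12 % 8 = 4. Stack: [4]
STORE_FAST x → x=4. Stack: []
LOAD_FAST b → push -12. Stack: [-12]
LOAD_CONST → push 9. Stack: [-12, 9]
BINARY_OP - → -12 - 9 = -21. Stack: [-21]
LOAD_CONST → push 3. Stack: [-21, 3]
BINARY_OP - → -21 - 3 = -24. Stack: [-24]
STORE_FAST p → p=-24. Stack: []
LOAD_FAST_LOAD_FAST x,a → push 4,8. Stack: [4, 8]
BINARY_OP + → 4 + 8 = 12. Stack: [12]
STORE_FAST x → x=12. Stack: []
LOAD_CONST → push 6. Stack: [6]
LOAD_FAST a → push 8. Stack: [6, 8]
BINARY_OP - → 6 - 8 = -2. Stack: [-2]
STORE_FAST u → u=-2. Stack: []
LOAD_FAST_LOAD_FAST p,a → push -24,8. Stack: [-24, 8]
BINARY_OP * → -24 * 8 = -192. Stack: [-192]
LOAD_FAST a → push 8. Stack: [-192, 8]
BINARY_OP - → -192 - 8 = -200. Stack: [-200]
STORE_FAST m → m=-200. Stack: []
LOAD_FAST m → push -200. Stack: [-200]
LOAD_CONST → push 8. Stack: [-200, 8]
BINARY_OP - → -200 - 8 = -208. Stack: [-208]
RETURN_VALUE → return -208.

-208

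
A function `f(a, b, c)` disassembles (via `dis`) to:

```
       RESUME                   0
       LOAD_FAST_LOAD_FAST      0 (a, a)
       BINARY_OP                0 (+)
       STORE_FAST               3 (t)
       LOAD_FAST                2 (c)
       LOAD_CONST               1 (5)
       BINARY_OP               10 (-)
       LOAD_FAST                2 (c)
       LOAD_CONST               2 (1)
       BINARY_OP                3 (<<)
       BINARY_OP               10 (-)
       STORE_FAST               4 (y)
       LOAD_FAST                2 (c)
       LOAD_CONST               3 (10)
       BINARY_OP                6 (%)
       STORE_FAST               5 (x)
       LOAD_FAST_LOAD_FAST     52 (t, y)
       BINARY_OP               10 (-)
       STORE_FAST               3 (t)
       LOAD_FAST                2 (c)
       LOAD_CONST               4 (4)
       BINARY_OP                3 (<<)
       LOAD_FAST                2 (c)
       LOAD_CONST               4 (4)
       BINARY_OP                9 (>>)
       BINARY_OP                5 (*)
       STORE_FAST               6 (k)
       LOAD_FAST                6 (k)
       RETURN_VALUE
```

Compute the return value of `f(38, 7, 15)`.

LOAD_FAST_LOAD_FAST a,a → push 38,38. Stack: [38, 38]
BINARY_OP + → 38 + 38 = 76. Stack: [76]
STORE_FAST t → t=76. Stack: []
LOAD_FAST c → push 15. Stack: [15]
LOAD_CONST → push 5. Stack: [15, 5]
BINARY_OP - → 15 - 5 = 10. Stack: [10]
LOAD_FAST c → push 15. Stack: [10, 15]
LOAD_CONST → push 1. Stack: [10, 15, 1]
BINARY_OP << → 15 << 1 = 30. Stack: [10, 30]
BINARY_OP - → 10 - 30 = -20. Stack: [-20]
STORE_FAST y → y=-20. Stack: []
LOAD_FAST c → push 15. Stack: [15]
LOAD_CONST → push 10. Stack: [15, 10]
BINARY_OP % → 15 % 10 = 5. Stack: [5]
STORE_FAST x → x=5. Stack: []
LOAD_FAST_LOAD_FAST t,y → push 76,-20. Stack: [76, -20]
BINARY_OP - → 76 - -20 = 96. Stack: [96]
STORE_FAST t → t=96. Stack: []
LOAD_FAST c → push 15. Stack: [15]
LOAD_CONST → push 4. Stack: [15, 4]
BINARY_OP << → 15 << 4 = 240. Stack: [240]
LOAD_FAST c → push 15. Stack: [240, 15]
LOAD_CONST → push 4. Stack: [240, 15, 4]
BINARY_OP >> → 15 >> 4 = 0. Stack: [240, 0]
BINARY_OP * → 240 * 0 = 0. Stack: [0]
STORE_FAST k → k=0. Stack: []
LOAD_FAST k → push 0. Stack: [0]
RETURN_VALUE → return 0.

0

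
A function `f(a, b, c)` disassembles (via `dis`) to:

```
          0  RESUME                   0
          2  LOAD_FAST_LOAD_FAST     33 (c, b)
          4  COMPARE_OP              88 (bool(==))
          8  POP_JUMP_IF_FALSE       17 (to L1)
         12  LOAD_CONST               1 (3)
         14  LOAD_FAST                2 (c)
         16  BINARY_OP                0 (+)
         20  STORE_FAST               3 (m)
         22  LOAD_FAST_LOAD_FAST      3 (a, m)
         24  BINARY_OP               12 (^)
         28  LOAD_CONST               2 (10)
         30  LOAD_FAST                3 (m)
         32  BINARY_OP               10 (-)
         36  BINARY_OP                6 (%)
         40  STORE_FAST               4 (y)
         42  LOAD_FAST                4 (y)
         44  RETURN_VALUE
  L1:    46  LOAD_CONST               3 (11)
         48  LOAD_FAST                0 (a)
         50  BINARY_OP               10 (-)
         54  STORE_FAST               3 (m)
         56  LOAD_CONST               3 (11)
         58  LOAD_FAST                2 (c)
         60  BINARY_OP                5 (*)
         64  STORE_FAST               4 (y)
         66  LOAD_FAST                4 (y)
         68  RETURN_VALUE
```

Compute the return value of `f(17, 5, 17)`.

187

LOAD_FAST_LOAD_FAST c,b → push 17,5. Stack: [17, 5]
COMPARE_OP bool(==) → 17 vs 5 = False. Stack: [False]
POP_JUMP_IF_FALSE → pop False; jump. Stack: []
LOAD_CONST → push 11. Stack: [11]
LOAD_FAST a → push 17. Stack: [11, 17]
BINARY_OP - → 11 - 17 = -6. Stack: [-6]
STORE_FAST m → m=-6. Stack: []
LOAD_CONST → push 11. Stack: [11]
LOAD_FAST c → push 17. Stack: [11, 17]
BINARY_OP * → 11 * 17 = 187. Stack: [187]
STORE_FAST y → y=187. Stack: []
LOAD_FAST y → push 187. Stack: [187]
RETURN_VALUE → return 187.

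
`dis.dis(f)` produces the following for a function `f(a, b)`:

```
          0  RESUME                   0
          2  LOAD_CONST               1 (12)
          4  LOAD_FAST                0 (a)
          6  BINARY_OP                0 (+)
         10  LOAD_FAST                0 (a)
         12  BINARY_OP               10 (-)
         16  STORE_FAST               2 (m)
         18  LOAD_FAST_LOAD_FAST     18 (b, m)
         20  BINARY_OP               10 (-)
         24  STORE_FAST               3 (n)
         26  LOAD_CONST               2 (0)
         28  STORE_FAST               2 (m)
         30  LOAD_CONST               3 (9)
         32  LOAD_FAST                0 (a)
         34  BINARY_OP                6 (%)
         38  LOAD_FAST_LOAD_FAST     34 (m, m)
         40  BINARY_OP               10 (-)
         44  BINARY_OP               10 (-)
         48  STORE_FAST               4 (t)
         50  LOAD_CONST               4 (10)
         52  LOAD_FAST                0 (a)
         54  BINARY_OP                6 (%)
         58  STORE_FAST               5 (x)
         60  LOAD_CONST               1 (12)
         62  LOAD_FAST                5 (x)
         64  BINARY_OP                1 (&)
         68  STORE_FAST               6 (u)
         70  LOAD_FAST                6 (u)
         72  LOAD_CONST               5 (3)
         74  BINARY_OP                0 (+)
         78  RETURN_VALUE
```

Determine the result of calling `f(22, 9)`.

11

LOAD_CONST → push 12. Stack: [12]
LOAD_FAST a → push 22. Stack: [12, 22]
BINARY_OP + → 12 + 22 = 34. Stack: [34]
LOAD_FAST a → push 22. Stack: [34, 22]
BINARY_OP - → 34 - 22 = 12. Stack: [12]
STORE_FAST m → m=12. Stack: []
LOAD_FAST_LOAD_FAST b,m → push 9,12. Stack: [9, 12]
BINARY_OP - → 9 - 12 = -3. Stack: [-3]
STORE_FAST n → n=-3. Stack: []
LOAD_CONST → push 0. Stack: [0]
STORE_FAST m → m=0. Stack: []
LOAD_CONST → push 9. Stack: [9]
LOAD_FAST a → push 22. Stack: [9, 22]
BINARY_OP % → 9 % 22 = 9. Stack: [9]
LOAD_FAST_LOAD_FAST m,m → push 0,0. Stack: [9, 0, 0]
BINARY_OP - → 0 - 0 = 0. Stack: [9, 0]
BINARY_OP - → 9 - 0 = 9. Stack: [9]
STORE_FAST t → t=9. Stack: []
LOAD_CONST → push 10. Stack: [10]
LOAD_FAST a → push 22. Stack: [10, 22]
BINARY_OP % → 10 % 22 = 10. Stack: [10]
STORE_FAST x → x=10. Stack: []
LOAD_CONST → push 12. Stack: [12]
LOAD_FAST x → push 10. Stack: [12, 10]
BINARY_OP & → 12 & 10 = 8. Stack: [8]
STORE_FAST u → u=8. Stack: []
LOAD_FAST u → push 8. Stack: [8]
LOAD_CONST → push 3. Stack: [8, 3]
BINARY_OP + → 8 + 3 = 11. Stack: [11]
RETURN_VALUE → return 11.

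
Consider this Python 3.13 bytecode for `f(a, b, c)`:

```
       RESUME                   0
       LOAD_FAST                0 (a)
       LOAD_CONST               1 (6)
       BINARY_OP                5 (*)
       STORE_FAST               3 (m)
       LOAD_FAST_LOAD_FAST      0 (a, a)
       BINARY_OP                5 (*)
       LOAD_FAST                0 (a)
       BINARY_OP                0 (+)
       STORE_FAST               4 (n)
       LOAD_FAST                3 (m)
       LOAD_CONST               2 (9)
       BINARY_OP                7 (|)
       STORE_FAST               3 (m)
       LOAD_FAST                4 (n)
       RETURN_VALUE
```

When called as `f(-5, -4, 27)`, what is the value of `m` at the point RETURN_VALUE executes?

LOAD_FAST a → push -5. Stack: [-5]
LOAD_CONST → push 6. Stack: [-5, 6]
BINARY_OP * → -5 * 6 = -30. Stack: [-30]
STORE_FAST m → m=-30. Stack: []
LOAD_FAST_LOAD_FAST a,a → push -5,-5. Stack: [-5, -5]
BINARY_OP * → -5 * -5 = 25. Stack: [25]
LOAD_FAST a → push -5. Stack: [25, -5]
BINARY_OP + → 25 + -5 = 20. Stack: [20]
STORE_FAST n → n=20. Stack: []
LOAD_FAST m → push -30. Stack: [-30]
LOAD_CONST → push 9. Stack: [-30, 9]
BINARY_OP | → -30 | 9 = -21. Stack: [-21]
STORE_FAST m → m=-21. Stack: []
LOAD_FAST n → push 20. Stack: [20]
RETURN_VALUE → return 20.

-21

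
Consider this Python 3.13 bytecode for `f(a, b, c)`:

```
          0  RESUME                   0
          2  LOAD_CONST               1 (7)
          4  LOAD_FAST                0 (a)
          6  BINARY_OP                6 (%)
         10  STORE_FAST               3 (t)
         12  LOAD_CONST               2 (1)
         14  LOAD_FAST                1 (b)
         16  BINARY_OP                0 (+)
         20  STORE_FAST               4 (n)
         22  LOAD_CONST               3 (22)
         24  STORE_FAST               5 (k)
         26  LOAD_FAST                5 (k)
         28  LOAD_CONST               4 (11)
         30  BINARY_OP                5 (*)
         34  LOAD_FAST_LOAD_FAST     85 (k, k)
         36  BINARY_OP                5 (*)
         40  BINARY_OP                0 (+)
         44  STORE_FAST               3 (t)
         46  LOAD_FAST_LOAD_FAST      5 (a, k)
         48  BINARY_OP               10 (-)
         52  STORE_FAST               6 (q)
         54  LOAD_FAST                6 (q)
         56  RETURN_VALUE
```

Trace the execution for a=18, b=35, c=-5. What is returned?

LOAD_CONST → push 7. Stack: [7]
LOAD_FAST a → push 18. Stack: [7, 18]
BINARY_OP % → 7 % 18 = 7. Stack: [7]
STORE_FAST t → t=7. Stack: []
LOAD_CONST → push 1. Stack: [1]
LOAD_FAST b → push 35. Stack: [1, 35]
BINARY_OP + → 1 + 35 = 36. Stack: [36]
STORE_FAST n → n=36. Stack: []
LOAD_CONST → push 22. Stack: [22]
STORE_FAST k → k=22. Stack: []
LOAD_FAST k → push 22. Stack: [22]
LOAD_CONST → push 11. Stack: [22, 11]
BINARY_OP * → 22 * 11 = 242. Stack: [242]
LOAD_FAST_LOAD_FAST k,k → push 22,22. Stack: [242, 22, 22]
BINARY_OP * → 22 * 22 = 484. Stack: [242, 484]
BINARY_OP + → 242 + 484 = 726. Stack: [726]
STORE_FAST t → t=726. Stack: []
LOAD_FAST_LOAD_FAST a,k → push 18,22. Stack: [18, 22]
BINARY_OP - → 18 - 22 = -4. Stack: [-4]
STORE_FAST q → q=-4. Stack: []
LOAD_FAST q → push -4. Stack: [-4]
RETURN_VALUE → return -4.

-4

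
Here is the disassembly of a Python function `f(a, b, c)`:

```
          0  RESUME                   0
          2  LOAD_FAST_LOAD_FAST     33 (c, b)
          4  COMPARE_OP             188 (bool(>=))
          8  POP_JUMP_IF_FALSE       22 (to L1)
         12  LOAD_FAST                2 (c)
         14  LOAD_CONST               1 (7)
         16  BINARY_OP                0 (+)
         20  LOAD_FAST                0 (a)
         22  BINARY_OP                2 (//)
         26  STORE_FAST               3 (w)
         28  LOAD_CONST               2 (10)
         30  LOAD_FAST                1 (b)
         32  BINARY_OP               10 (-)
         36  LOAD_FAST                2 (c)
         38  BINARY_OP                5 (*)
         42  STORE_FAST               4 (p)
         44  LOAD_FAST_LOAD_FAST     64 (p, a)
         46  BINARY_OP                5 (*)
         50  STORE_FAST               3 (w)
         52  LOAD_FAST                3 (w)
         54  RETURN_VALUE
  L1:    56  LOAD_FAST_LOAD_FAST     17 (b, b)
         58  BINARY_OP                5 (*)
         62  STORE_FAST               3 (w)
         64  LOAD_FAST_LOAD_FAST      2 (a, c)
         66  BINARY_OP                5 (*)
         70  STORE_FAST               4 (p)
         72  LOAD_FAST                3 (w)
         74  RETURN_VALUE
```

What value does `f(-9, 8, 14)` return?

-252

LOAD_FAST_LOAD_FAST c,b → push 14,8. Stack: [14, 8]
COMPARE_OP bool(>=) → 14 vs 8 = True. Stack: [True]
POP_JUMP_IF_FALSE → pop True; no jump. Stack: []
LOAD_FAST c → push 14. Stack: [14]
LOAD_CONST → push 7. Stack: [14, 7]
BINARY_OP + → 14 + 7 = 21. Stack: [21]
LOAD_FAST a → push -9. Stack: [21, -9]
BINARY_OP // → 21 // -9 = -3. Stack: [-3]
STORE_FAST w → w=-3. Stack: []
LOAD_CONST → push 10. Stack: [10]
LOAD_FAST b → push 8. Stack: [10, 8]
BINARY_OP - → 10 - 8 = 2. Stack: [2]
LOAD_FAST c → push 14. Stack: [2, 14]
BINARY_OP * → 2 * 14 = 28. Stack: [28]
STORE_FAST p → p=28. Stack: []
LOAD_FAST_LOAD_FAST p,a → push 28,-9. Stack: [28, -9]
BINARY_OP * → 28 * -9 = -252. Stack: [-252]
STORE_FAST w → w=-252. Stack: []
LOAD_FAST w → push -252. Stack: [-252]
RETURN_VALUE → return -252.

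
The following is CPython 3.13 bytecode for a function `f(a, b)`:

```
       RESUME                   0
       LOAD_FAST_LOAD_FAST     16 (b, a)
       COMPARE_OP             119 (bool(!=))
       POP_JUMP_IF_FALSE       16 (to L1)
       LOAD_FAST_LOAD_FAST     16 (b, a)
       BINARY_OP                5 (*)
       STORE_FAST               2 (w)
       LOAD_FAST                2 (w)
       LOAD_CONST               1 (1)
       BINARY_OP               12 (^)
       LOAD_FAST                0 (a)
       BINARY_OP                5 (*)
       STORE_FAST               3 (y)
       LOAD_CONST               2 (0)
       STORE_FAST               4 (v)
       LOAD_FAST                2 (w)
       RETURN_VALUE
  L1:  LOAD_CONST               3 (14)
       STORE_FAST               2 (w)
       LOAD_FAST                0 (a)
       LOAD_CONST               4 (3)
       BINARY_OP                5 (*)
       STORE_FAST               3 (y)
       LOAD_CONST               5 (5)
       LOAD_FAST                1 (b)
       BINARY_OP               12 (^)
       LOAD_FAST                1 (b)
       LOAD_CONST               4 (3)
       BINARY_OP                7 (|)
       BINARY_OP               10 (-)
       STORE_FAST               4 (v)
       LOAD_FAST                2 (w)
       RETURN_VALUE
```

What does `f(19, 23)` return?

LOAD_FAST_LOAD_FAST b,a → push 23,19. Stack: [23, 19]
COMPARE_OP bool(!=) → 23 vs 19 = True. Stack: [True]
POP_JUMP_IF_FALSE → pop True; no jump. Stack: []
LOAD_FAST_LOAD_FAST b,a → push 23,19. Stack: [23, 19]
BINARY_OP * → 23 * 19 = 437. Stack: [437]
STORE_FAST w → w=437. Stack: []
LOAD_FAST w → push 437. Stack: [437]
LOAD_CONST → push 1. Stack: [437, 1]
BINARY_OP ^ → 437 ^ 1 = 436. Stack: [436]
LOAD_FAST a → push 19. Stack: [436, 19]
BINARY_OP * → 436 * 19 = 8284. Stack: [8284]
STORE_FAST y → y=8284. Stack: []
LOAD_CONST → push 0. Stack: [0]
STORE_FAST v → v=0. Stack: []
LOAD_FAST w → push 437. Stack: [437]
RETURN_VALUE → return 437.

437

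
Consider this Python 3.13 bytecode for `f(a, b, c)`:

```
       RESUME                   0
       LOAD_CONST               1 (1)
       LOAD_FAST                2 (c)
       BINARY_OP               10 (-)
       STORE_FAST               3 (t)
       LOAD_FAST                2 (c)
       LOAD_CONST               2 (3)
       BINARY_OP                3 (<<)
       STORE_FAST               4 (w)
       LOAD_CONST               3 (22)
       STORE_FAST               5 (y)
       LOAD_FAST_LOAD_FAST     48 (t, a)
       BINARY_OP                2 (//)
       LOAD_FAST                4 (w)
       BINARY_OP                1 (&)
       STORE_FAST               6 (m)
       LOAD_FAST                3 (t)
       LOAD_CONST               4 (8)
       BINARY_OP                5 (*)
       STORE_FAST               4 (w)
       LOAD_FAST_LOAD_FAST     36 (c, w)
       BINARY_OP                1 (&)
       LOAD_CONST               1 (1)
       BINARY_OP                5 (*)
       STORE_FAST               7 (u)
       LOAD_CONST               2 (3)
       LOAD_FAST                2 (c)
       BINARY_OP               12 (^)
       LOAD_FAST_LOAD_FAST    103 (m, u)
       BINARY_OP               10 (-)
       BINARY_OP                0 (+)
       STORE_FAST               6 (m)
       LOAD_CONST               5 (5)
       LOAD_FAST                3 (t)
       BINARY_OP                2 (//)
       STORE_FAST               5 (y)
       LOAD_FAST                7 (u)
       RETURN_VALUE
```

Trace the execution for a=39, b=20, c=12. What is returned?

8

LOAD_CONST → push 1. Stack: [1]
LOAD_FAST c → push 12. Stack: [1, 12]
BINARY_OP - → 1 - 12 = -11. Stack: [-11]
STORE_FAST t → t=-11. Stack: []
LOAD_FAST c → push 12. Stack: [12]
LOAD_CONST → push 3. Stack: [12, 3]
BINARY_OP << → 12 << 3 = 96. Stack: [96]
STORE_FAST w → w=96. Stack: []
LOAD_CONST → push 22. Stack: [22]
STORE_FAST y → y=22. Stack: []
LOAD_FAST_LOAD_FAST t,a → push -11,39. Stack: [-11, 39]
BINARY_OP // → -11 // 39 = -1. Stack: [-1]
LOAD_FAST w → push 96. Stack: [-1, 96]
BINARY_OP & → -1 & 96 = 96. Stack: [96]
STORE_FAST m → m=96. Stack: []
LOAD_FAST t → push -11. Stack: [-11]
LOAD_CONST → push 8. Stack: [-11, 8]
BINARY_OP * → -11 * 8 = -88. Stack: [-88]
STORE_FAST w → w=-88. Stack: []
LOAD_FAST_LOAD_FAST c,w → push 12,-88. Stack: [12, -88]
BINARY_OP & → 12 & -88 = 8. Stack: [8]
LOAD_CONST → push 1. Stack: [8, 1]
BINARY_OP * → 8 * 1 = 8. Stack: [8]
STORE_FAST u → u=8. Stack: []
LOAD_CONST → push 3. Stack: [3]
LOAD_FAST c → push 12. Stack: [3, 12]
BINARY_OP ^ → 3 ^ 12 = 15. Stack: [15]
LOAD_FAST_LOAD_FAST m,u → push 96,8. Stack: [15, 96, 8]
BINARY_OP - → 96 - 8 = 88. Stack: [15, 88]
BINARY_OP + → 15 + 88 = 103. Stack: [103]
STORE_FAST m → m=103. Stack: []
LOAD_CONST → push 5. Stack: [5]
LOAD_FAST t → push -11. Stack: [5, -11]
BINARY_OP // → 5 // -11 = -1. Stack: [-1]
STORE_FAST y → y=-1. Stack: []
LOAD_FAST u → push 8. Stack: [8]
RETURN_VALUE → return 8.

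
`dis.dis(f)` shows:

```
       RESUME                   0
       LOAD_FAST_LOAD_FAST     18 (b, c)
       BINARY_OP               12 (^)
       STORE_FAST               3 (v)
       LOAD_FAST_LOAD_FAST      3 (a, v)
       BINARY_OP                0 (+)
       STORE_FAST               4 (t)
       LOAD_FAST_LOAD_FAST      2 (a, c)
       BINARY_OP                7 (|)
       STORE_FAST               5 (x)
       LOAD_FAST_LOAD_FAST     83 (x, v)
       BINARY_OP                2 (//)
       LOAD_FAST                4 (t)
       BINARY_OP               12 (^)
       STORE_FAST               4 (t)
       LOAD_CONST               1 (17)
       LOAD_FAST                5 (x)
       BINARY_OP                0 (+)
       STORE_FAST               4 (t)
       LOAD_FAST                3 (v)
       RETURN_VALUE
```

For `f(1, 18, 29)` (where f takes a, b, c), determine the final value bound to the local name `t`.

46

LOAD_FAST_LOAD_FAST b,c → push 18,29. Stack: [18, 29]
BINARY_OP ^ → 18 ^ 29 = 15. Stack: [15]
STORE_FAST v → v=15. Stack: []
LOAD_FAST_LOAD_FAST a,v → push 1,15. Stack: [1, 15]
BINARY_OP + → 1 + 15 = 16. Stack: [16]
STORE_FAST t → t=16. Stack: []
LOAD_FAST_LOAD_FAST a,c → push 1,29. Stack: [1, 29]
BINARY_OP | → 1 | 29 = 29. Stack: [29]
STORE_FAST x → x=29. Stack: []
LOAD_FAST_LOAD_FAST x,v → push 29,15. Stack: [29, 15]
BINARY_OP // → 29 // 15 = 1. Stack: [1]
LOAD_FAST t → push 16. Stack: [1, 16]
BINARY_OP ^ → 1 ^ 16 = 17. Stack: [17]
STORE_FAST t → t=17. Stack: []
LOAD_CONST → push 17. Stack: [17]
LOAD_FAST x → push 29. Stack: [17, 29]
BINARY_OP + → 17 + 29 = 46. Stack: [46]
STORE_FAST t → t=46. Stack: []
LOAD_FAST v → push 15. Stack: [15]
RETURN_VALUE → return 15.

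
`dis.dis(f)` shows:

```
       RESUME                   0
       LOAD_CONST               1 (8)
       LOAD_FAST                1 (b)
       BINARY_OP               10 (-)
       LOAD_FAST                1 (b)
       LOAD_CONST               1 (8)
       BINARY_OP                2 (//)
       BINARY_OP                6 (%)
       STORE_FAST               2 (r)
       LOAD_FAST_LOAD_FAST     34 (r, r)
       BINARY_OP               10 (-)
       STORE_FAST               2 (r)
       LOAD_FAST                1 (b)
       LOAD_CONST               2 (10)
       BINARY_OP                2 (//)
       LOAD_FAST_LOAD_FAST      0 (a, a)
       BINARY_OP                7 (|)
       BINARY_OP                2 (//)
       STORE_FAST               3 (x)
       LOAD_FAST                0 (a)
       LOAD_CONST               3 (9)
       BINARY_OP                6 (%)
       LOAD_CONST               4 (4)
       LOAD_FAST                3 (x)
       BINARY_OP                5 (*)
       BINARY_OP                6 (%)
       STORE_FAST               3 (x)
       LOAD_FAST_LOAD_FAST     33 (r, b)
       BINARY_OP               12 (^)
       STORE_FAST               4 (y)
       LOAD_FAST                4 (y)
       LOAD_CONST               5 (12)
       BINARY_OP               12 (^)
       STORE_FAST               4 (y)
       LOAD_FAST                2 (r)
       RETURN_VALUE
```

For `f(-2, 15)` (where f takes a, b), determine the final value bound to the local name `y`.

LOAD_CONST → push 8. Stack: [8]
LOAD_FAST b → push 15. Stack: [8, 15]
BINARY_OP - → 8 - 15 = -7. Stack: [-7]
LOAD_FAST b → push 15. Stack: [-7, 15]
LOAD_CONST → push 8. Stack: [-7, 15, 8]
BINARY_OP // → 15 // 8 = 1. Stack: [-7, 1]
BINARY_OP % → -7 % 1 = 0. Stack: [0]
STORE_FAST r → r=0. Stack: []
LOAD_FAST_LOAD_FAST r,r → push 0,0. Stack: [0, 0]
BINARY_OP - → 0 - 0 = 0. Stack: [0]
STORE_FAST r → r=0. Stack: []
LOAD_FAST b → push 15. Stack: [15]
LOAD_CONST → push 10. Stack: [15, 10]
BINARY_OP // → 15 // 10 = 1. Stack: [1]
LOAD_FAST_LOAD_FAST a,a → push -2,-2. Stack: [1, -2, -2]
BINARY_OP | → -2 | -2 = -2. Stack: [1, -2]
BINARY_OP // → 1 // -2 = -1. Stack: [-1]
STORE_FAST x → x=-1. Stack: []
LOAD_FAST a → push -2. Stack: [-2]
LOAD_CONST → push 9. Stack: [-2, 9]
BINARY_OP % → -2 % 9 = 7. Stack: [7]
LOAD_CONST → push 4. Stack: [7, 4]
LOAD_FAST x → push -1. Stack: [7, 4, -1]
BINARY_OP * → 4 * -1 = -4. Stack: [7, -4]
BINARY_OP % → 7 % -4 = -1. Stack: [-1]
STORE_FAST x → x=-1. Stack: []
LOAD_FAST_LOAD_FAST r,b → push 0,15. Stack: [0, 15]
BINARY_OP ^ → 0 ^ 15 = 15. Stack: [15]
STORE_FAST y → y=15. Stack: []
LOAD_FAST y → push 15. Stack: [15]
LOAD_CONST → push 12. Stack: [15, 12]
BINARY_OP ^ → 15 ^ 12 = 3. Stack: [3]
STORE_FAST y → y=3. Stack: []
LOAD_FAST r → push 0. Stack: [0]
RETURN_VALUE → return 0.

3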